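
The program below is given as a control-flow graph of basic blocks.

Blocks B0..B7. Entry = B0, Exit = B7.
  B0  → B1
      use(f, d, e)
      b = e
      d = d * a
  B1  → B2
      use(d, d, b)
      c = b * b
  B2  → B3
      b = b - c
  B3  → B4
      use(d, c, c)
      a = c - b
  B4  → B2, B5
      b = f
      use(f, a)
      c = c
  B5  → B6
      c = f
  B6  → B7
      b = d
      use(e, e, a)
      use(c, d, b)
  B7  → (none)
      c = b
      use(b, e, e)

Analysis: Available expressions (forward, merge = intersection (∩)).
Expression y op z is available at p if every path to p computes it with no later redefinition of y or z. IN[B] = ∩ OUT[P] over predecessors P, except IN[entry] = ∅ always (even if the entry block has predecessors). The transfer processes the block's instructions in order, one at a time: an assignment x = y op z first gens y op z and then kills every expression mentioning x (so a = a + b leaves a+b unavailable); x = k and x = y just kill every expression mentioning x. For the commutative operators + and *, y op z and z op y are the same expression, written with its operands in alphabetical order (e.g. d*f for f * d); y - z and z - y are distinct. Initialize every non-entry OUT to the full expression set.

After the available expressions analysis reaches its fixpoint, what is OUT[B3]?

Per-block solution:
  B0:   IN={}   OUT={}
  B1:   IN={}   OUT={b*b}
  B2:   IN={}   OUT={}
  B3:   IN={}   OUT={c-b}
  B4:   IN={c-b}   OUT={}
  B5:   IN={}   OUT={}
  B6:   IN={}   OUT={}
  B7:   IN={}   OUT={}

Merge at B3: IN[B3] = OUT[B2] = {}
Applying B3's transfer function to that IN value gives OUT[B3] (row B3 above).

Answer: {c-b}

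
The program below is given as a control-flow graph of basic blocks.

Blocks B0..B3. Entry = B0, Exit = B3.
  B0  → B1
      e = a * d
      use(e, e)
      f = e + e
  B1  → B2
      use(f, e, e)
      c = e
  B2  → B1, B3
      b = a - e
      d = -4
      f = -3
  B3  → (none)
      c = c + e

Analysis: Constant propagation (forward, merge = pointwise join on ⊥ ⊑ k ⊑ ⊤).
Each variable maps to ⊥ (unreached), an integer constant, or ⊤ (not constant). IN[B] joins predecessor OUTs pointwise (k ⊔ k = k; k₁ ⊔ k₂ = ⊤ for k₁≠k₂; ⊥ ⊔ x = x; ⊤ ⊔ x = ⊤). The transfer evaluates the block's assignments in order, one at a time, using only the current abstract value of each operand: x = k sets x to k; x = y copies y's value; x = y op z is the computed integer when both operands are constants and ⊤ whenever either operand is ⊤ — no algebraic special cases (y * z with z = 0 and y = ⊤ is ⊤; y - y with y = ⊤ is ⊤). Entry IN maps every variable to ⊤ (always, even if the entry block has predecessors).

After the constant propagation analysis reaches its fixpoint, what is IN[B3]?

Answer: {a: ⊤, b: ⊤, c: ⊤, d: -4, e: ⊤, f: -3}

Trace:
Per-block solution:
  B0:  IN=(all ⊤)  OUT=(all ⊤)
  B1:  IN=(all ⊤)  OUT=(all ⊤)
  B2:  IN=(all ⊤)  OUT={d:-4, f:-3; rest ⊤}
  B3:  IN={d:-4, f:-3; rest ⊤}  OUT={d:-4, f:-3; rest ⊤}

Merge at B3: IN[B3] = OUT[B2] = {a: ⊤, b: ⊤, c: ⊤, d: -4, e: ⊤, f: -3}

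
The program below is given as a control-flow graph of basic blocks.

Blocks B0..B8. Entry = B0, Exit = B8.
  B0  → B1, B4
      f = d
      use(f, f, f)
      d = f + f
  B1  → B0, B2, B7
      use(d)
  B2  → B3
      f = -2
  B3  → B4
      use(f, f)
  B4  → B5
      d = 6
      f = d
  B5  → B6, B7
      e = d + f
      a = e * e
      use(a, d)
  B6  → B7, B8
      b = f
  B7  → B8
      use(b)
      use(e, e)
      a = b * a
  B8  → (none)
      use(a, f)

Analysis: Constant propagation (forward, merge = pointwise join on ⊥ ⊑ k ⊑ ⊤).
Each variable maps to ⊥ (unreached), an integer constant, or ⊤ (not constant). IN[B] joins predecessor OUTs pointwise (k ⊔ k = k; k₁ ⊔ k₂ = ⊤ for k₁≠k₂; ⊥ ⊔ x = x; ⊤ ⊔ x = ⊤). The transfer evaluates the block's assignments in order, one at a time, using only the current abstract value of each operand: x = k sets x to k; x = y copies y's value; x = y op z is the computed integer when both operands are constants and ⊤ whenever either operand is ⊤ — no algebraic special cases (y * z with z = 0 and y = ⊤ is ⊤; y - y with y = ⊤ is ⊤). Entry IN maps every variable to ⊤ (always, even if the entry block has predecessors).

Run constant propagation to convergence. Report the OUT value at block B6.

Fixpoint table:
  B0: | IN=(all ⊤) | OUT=(all ⊤)
  B1: | IN=(all ⊤) | OUT=(all ⊤)
  B2: | IN=(all ⊤) | OUT={f:-2; rest ⊤}
  B3: | IN={f:-2; rest ⊤} | OUT={f:-2; rest ⊤}
  B4: | IN=(all ⊤) | OUT={d:6, f:6; rest ⊤}
  B5: | IN={d:6, f:6; rest ⊤} | OUT={a:144, d:6, e:12, f:6; rest ⊤}
  B6: | IN={a:144, d:6, e:12, f:6; rest ⊤} | OUT={a:144, b:6, d:6, e:12, f:6; rest ⊤}
  B7: | IN=(all ⊤) | OUT=(all ⊤)
  B8: | IN=(all ⊤) | OUT=(all ⊤)

Merge at B6: IN[B6] = OUT[B5] = {a: 144, b: ⊤, c: ⊤, d: 6, e: 12, f: 6}
Applying B6's transfer function to that IN value gives OUT[B6] (row B6 above).

Answer: {a: 144, b: 6, c: ⊤, d: 6, e: 12, f: 6}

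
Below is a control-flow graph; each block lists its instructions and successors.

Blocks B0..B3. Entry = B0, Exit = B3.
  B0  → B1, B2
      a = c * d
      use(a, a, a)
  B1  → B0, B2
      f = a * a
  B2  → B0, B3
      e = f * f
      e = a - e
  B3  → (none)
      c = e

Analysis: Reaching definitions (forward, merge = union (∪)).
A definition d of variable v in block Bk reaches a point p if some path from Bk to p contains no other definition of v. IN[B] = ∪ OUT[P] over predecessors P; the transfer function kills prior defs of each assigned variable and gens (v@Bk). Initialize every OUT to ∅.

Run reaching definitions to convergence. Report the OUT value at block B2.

Per-block solution:
  B0:   IN={a@B0, e@B2, f@B1}   OUT={a@B0, e@B2, f@B1}
  B1:   IN={a@B0, e@B2, f@B1}   OUT={a@B0, e@B2, f@B1}
  B2:   IN={a@B0, e@B2, f@B1}   OUT={a@B0, e@B2, f@B1}
  B3:   IN={a@B0, e@B2, f@B1}   OUT={a@B0, c@B3, e@B2, f@B1}

Merge at B2: IN[B2] = OUT[B0] ⊔ OUT[B1] = {a@B0, e@B2, f@B1}
Applying B2's transfer function to that IN value gives OUT[B2] (row B2 above).

Answer: {a@B0, e@B2, f@B1}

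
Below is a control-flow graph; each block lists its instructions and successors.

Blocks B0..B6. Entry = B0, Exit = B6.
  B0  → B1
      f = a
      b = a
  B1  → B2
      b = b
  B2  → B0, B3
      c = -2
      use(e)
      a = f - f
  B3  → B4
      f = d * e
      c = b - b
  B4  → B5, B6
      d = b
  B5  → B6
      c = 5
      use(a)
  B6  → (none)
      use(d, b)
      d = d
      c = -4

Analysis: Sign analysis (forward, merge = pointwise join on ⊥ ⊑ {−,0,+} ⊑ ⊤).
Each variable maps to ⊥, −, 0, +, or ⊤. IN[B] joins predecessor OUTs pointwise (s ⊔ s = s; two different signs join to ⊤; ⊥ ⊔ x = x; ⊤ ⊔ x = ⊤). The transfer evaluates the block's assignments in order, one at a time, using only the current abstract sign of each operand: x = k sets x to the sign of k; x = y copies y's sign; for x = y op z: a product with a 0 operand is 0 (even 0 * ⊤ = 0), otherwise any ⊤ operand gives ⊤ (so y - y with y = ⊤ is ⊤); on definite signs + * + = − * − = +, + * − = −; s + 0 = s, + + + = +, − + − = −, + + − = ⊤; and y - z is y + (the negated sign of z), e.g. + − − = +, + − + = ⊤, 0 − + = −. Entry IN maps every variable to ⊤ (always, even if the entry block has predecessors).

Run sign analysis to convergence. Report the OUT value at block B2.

Answer: {a: ⊤, b: ⊤, c: -, d: ⊤, e: ⊤, f: ⊤}

Trace:
Fixpoint table:
  B0: | IN=(all ⊤) | OUT=(all ⊤)
  B1: | IN=(all ⊤) | OUT=(all ⊤)
  B2: | IN=(all ⊤) | OUT={c:-; rest ⊤}
  B3: | IN={c:-; rest ⊤} | OUT=(all ⊤)
  B4: | IN=(all ⊤) | OUT=(all ⊤)
  B5: | IN=(all ⊤) | OUT={c:+; rest ⊤}
  B6: | IN=(all ⊤) | OUT={c:-; rest ⊤}

Merge at B2: IN[B2] = OUT[B1] = {a: ⊤, b: ⊤, c: ⊤, d: ⊤, e: ⊤, f: ⊤}
Applying B2's transfer function to that IN value gives OUT[B2] (row B2 above).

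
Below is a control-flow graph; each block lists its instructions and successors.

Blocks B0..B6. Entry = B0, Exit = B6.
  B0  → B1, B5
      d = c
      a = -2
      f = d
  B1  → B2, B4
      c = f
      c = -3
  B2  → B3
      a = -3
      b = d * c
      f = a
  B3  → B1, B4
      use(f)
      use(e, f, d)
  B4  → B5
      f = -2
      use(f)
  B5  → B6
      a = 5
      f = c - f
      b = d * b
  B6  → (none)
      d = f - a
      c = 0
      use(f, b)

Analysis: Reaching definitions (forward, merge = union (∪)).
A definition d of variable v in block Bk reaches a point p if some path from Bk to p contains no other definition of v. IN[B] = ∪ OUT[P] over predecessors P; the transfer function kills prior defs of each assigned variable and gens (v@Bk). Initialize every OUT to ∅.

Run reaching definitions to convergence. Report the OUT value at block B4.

Fixpoint table:
  B0:   IN={}   OUT={a@B0, d@B0, f@B0}
  B1:   IN={a@B0, a@B2, b@B2, c@B1, d@B0, f@B0, f@B2}   OUT={a@B0, a@B2, b@B2, c@B1, d@B0, f@B0, f@B2}
  B2:   IN={a@B0, a@B2, b@B2, c@B1, d@B0, f@B0, f@B2}   OUT={a@B2, b@B2, c@B1, d@B0, f@B2}
  B3:   IN={a@B2, b@B2, c@B1, d@B0, f@B2}   OUT={a@B2, b@B2, c@B1, d@B0, f@B2}
  B4:   IN={a@B0, a@B2, b@B2, c@B1, d@B0, f@B0, f@B2}   OUT={a@B0, a@B2, b@B2, c@B1, d@B0, f@B4}
  B5:   IN={a@B0, a@B2, b@B2, c@B1, d@B0, f@B0, f@B4}   OUT={a@B5, b@B5, c@B1, d@B0, f@B5}
  B6:   IN={a@B5, b@B5, c@B1, d@B0, f@B5}   OUT={a@B5, b@B5, c@B6, d@B6, f@B5}

Merge at B4: IN[B4] = OUT[B1] ⊔ OUT[B3] = {a@B0, a@B2, b@B2, c@B1, d@B0, f@B0, f@B2}
Applying B4's transfer function to that IN value gives OUT[B4] (row B4 above).

Answer: {a@B0, a@B2, b@B2, c@B1, d@B0, f@B4}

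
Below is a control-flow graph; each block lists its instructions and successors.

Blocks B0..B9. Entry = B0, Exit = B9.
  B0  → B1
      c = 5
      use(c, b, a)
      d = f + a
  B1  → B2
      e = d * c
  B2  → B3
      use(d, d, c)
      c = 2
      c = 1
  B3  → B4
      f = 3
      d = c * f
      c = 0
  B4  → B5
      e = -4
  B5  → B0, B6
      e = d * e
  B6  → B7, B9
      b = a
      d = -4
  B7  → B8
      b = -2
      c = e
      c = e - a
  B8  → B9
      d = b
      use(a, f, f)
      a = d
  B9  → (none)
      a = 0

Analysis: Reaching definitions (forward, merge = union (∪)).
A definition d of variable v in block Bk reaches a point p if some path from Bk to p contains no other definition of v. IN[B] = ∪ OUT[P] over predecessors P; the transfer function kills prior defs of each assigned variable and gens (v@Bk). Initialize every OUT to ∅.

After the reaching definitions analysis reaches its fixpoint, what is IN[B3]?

Converged values:
  B0: | IN={c@B3, d@B3, e@B5, f@B3} | OUT={c@B0, d@B0, e@B5, f@B3}
  B1: | IN={c@B0, d@B0, e@B5, f@B3} | OUT={c@B0, d@B0, e@B1, f@B3}
  B2: | IN={c@B0, d@B0, e@B1, f@B3} | OUT={c@B2, d@B0, e@B1, f@B3}
  B3: | IN={c@B2, d@B0, e@B1, f@B3} | OUT={c@B3, d@B3, e@B1, f@B3}
  B4: | IN={c@B3, d@B3, e@B1, f@B3} | OUT={c@B3, d@B3, e@B4, f@B3}
  B5: | IN={c@B3, d@B3, e@B4, f@B3} | OUT={c@B3, d@B3, e@B5, f@B3}
  B6: | IN={c@B3, d@B3, e@B5, f@B3} | OUT={b@B6, c@B3, d@B6, e@B5, f@B3}
  B7: | IN={b@B6, c@B3, d@B6, e@B5, f@B3} | OUT={b@B7, c@B7, d@B6, e@B5, f@B3}
  B8: | IN={b@B7, c@B7, d@B6, e@B5, f@B3} | OUT={a@B8, b@B7, c@B7, d@B8, e@B5, f@B3}
  B9: | IN={a@B8, b@B6, b@B7, c@B3, c@B7, d@B6, d@B8, e@B5, f@B3} | OUT={a@B9, b@B6, b@B7, c@B3, c@B7, d@B6, d@B8, e@B5, f@B3}

Merge at B3: IN[B3] = OUT[B2] = {c@B2, d@B0, e@B1, f@B3}

Answer: {c@B2, d@B0, e@B1, f@B3}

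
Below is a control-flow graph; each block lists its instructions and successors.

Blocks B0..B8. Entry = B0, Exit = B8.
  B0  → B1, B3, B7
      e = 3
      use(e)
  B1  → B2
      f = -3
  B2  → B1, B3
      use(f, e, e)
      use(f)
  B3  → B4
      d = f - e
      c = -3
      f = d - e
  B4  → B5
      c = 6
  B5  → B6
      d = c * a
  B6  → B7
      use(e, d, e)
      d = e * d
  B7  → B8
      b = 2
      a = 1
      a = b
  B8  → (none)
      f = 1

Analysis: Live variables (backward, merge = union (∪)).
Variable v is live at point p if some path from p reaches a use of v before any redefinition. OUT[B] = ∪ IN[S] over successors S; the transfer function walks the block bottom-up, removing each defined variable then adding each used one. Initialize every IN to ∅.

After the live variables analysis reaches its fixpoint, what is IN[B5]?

Answer: {a, c, e}

Trace:
Fixpoint table:
  B0:  IN={a, f}  OUT={a, e, f}
  B1:  IN={a, e}  OUT={a, e, f}
  B2:  IN={a, e, f}  OUT={a, e, f}
  B3:  IN={a, e, f}  OUT={a, e}
  B4:  IN={a, e}  OUT={a, c, e}
  B5:  IN={a, c, e}  OUT={d, e}
  B6:  IN={d, e}  OUT={}
  B7:  IN={}  OUT={}
  B8:  IN={}  OUT={}

Merge at B5: OUT[B5] = IN[B6] = {d, e}
Applying B5's transfer function to that OUT value gives IN[B5] (row B5 above).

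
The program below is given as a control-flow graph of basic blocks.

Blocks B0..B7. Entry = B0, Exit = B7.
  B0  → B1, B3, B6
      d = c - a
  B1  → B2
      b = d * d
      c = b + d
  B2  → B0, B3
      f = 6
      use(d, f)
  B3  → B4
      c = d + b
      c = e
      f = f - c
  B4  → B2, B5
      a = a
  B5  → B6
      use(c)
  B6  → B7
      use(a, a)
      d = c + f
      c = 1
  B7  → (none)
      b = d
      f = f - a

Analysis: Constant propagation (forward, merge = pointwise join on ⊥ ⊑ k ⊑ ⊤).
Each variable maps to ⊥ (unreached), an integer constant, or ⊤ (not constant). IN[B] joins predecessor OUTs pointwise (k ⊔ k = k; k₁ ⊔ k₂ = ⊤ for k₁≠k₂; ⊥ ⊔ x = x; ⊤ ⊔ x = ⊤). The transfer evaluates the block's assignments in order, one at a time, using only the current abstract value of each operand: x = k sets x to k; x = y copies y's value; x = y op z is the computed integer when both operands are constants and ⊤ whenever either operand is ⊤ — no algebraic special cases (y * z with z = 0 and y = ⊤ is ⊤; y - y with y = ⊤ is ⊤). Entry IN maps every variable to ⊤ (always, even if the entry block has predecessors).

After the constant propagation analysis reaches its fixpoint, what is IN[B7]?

Answer: {a: ⊤, b: ⊤, c: 1, d: ⊤, e: ⊤, f: ⊤}

Derivation:
Per-block solution:
  B0:  IN=(all ⊤)  OUT=(all ⊤)
  B1:  IN=(all ⊤)  OUT=(all ⊤)
  B2:  IN=(all ⊤)  OUT={f:6; rest ⊤}
  B3:  IN=(all ⊤)  OUT=(all ⊤)
  B4:  IN=(all ⊤)  OUT=(all ⊤)
  B5:  IN=(all ⊤)  OUT=(all ⊤)
  B6:  IN=(all ⊤)  OUT={c:1; rest ⊤}
  B7:  IN={c:1; rest ⊤}  OUT={c:1; rest ⊤}

Merge at B7: IN[B7] = OUT[B6] = {a: ⊤, b: ⊤, c: 1, d: ⊤, e: ⊤, f: ⊤}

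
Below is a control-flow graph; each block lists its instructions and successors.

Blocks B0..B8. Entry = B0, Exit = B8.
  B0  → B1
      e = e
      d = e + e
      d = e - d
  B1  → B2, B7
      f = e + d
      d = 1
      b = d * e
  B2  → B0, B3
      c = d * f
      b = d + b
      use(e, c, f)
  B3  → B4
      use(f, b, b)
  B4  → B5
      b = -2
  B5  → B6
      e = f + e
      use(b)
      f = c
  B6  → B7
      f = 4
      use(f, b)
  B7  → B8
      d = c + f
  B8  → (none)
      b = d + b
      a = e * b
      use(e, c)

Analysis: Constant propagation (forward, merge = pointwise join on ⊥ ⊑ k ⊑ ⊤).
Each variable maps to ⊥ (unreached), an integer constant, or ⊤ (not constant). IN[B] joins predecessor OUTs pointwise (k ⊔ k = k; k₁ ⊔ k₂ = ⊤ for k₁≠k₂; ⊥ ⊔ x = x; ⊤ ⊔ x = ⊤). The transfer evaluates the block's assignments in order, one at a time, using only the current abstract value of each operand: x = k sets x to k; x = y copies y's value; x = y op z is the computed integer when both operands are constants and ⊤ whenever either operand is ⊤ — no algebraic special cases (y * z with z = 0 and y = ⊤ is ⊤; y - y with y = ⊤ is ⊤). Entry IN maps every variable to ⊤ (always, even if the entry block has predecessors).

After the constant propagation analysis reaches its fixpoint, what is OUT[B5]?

Answer: {a: ⊤, b: -2, c: ⊤, d: 1, e: ⊤, f: ⊤}

Derivation:
Converged values:
  B0: | IN=(all ⊤) | OUT=(all ⊤)
  B1: | IN=(all ⊤) | OUT={d:1; rest ⊤}
  B2: | IN={d:1; rest ⊤} | OUT={d:1; rest ⊤}
  B3: | IN={d:1; rest ⊤} | OUT={d:1; rest ⊤}
  B4: | IN={d:1; rest ⊤} | OUT={b:-2, d:1; rest ⊤}
  B5: | IN={b:-2, d:1; rest ⊤} | OUT={b:-2, d:1; rest ⊤}
  B6: | IN={b:-2, d:1; rest ⊤} | OUT={b:-2, d:1, f:4; rest ⊤}
  B7: | IN={d:1; rest ⊤} | OUT=(all ⊤)
  B8: | IN=(all ⊤) | OUT=(all ⊤)

Merge at B5: IN[B5] = OUT[B4] = {a: ⊤, b: -2, c: ⊤, d: 1, e: ⊤, f: ⊤}
Applying B5's transfer function to that IN value gives OUT[B5] (row B5 above).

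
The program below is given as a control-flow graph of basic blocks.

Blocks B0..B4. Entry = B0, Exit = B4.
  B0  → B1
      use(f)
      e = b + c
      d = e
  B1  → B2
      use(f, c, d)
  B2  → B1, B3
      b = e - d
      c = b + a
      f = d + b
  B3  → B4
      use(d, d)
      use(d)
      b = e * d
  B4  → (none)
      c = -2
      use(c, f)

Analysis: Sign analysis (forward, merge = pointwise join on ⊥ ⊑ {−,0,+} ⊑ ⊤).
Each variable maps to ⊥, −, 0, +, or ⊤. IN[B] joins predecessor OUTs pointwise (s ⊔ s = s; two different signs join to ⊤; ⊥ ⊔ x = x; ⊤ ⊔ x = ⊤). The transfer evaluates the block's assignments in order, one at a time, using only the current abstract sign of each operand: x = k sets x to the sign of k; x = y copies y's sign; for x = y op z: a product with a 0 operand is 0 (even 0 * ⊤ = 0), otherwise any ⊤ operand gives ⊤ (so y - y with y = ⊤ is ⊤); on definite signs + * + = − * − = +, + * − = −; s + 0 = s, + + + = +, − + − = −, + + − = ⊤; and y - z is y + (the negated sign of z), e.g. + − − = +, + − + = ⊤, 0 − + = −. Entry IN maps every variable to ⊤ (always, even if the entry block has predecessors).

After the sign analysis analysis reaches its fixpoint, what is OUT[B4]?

Answer: {a: ⊤, b: ⊤, c: -, d: ⊤, e: ⊤, f: ⊤}

Trace:
Fixpoint table:
  B0:   IN=(all ⊤)   OUT=(all ⊤)
  B1:   IN=(all ⊤)   OUT=(all ⊤)
  B2:   IN=(all ⊤)   OUT=(all ⊤)
  B3:   IN=(all ⊤)   OUT=(all ⊤)
  B4:   IN=(all ⊤)   OUT={c:-; rest ⊤}

Merge at B4: IN[B4] = OUT[B3] = {a: ⊤, b: ⊤, c: ⊤, d: ⊤, e: ⊤, f: ⊤}
Applying B4's transfer function to that IN value gives OUT[B4] (row B4 above).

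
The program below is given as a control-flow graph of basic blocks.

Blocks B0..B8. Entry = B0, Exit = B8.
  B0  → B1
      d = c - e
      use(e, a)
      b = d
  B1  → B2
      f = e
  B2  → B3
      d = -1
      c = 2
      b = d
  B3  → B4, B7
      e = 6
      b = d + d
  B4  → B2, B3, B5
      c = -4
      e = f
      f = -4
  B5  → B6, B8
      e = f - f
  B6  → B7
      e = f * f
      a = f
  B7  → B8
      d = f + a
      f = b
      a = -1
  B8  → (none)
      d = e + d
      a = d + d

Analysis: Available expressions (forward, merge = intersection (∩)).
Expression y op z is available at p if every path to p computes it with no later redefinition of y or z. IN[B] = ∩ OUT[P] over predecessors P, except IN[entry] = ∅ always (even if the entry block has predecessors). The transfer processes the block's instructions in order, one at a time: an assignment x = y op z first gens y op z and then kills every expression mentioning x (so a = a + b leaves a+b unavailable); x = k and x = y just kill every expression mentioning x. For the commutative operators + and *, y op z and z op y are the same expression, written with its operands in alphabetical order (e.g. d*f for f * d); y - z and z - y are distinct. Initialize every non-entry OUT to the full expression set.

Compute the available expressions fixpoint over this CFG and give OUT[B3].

Answer: {d+d}

Trace:
Converged values:
  B0: | IN={} | OUT={c-e}
  B1: | IN={c-e} | OUT={c-e}
  B2: | IN={} | OUT={}
  B3: | IN={} | OUT={d+d}
  B4: | IN={d+d} | OUT={d+d}
  B5: | IN={d+d} | OUT={d+d, f-f}
  B6: | IN={d+d, f-f} | OUT={d+d, f*f, f-f}
  B7: | IN={d+d} | OUT={}
  B8: | IN={} | OUT={d+d}

Merge at B3: IN[B3] = OUT[B2] ∩ OUT[B4] = {}
Applying B3's transfer function to that IN value gives OUT[B3] (row B3 above).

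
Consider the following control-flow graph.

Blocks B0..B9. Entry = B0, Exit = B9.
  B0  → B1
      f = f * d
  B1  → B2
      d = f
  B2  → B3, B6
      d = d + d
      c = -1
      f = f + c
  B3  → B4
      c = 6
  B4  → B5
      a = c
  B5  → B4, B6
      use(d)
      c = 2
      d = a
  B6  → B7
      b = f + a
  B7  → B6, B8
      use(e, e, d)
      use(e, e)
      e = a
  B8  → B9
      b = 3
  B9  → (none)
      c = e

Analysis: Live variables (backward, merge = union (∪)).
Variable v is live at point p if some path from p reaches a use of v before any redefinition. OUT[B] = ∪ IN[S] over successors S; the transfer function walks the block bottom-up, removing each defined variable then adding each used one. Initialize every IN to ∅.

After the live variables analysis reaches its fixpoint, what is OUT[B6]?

Per-block solution:
  B0:  IN={a, d, e, f}  OUT={a, e, f}
  B1:  IN={a, e, f}  OUT={a, d, e, f}
  B2:  IN={a, d, e, f}  OUT={a, d, e, f}
  B3:  IN={d, e, f}  OUT={c, d, e, f}
  B4:  IN={c, d, e, f}  OUT={a, d, e, f}
  B5:  IN={a, d, e, f}  OUT={a, c, d, e, f}
  B6:  IN={a, d, e, f}  OUT={a, d, e, f}
  B7:  IN={a, d, e, f}  OUT={a, d, e, f}
  B8:  IN={e}  OUT={e}
  B9:  IN={e}  OUT={}

Merge at B6: OUT[B6] = IN[B7] = {a, d, e, f}

Answer: {a, d, e, f}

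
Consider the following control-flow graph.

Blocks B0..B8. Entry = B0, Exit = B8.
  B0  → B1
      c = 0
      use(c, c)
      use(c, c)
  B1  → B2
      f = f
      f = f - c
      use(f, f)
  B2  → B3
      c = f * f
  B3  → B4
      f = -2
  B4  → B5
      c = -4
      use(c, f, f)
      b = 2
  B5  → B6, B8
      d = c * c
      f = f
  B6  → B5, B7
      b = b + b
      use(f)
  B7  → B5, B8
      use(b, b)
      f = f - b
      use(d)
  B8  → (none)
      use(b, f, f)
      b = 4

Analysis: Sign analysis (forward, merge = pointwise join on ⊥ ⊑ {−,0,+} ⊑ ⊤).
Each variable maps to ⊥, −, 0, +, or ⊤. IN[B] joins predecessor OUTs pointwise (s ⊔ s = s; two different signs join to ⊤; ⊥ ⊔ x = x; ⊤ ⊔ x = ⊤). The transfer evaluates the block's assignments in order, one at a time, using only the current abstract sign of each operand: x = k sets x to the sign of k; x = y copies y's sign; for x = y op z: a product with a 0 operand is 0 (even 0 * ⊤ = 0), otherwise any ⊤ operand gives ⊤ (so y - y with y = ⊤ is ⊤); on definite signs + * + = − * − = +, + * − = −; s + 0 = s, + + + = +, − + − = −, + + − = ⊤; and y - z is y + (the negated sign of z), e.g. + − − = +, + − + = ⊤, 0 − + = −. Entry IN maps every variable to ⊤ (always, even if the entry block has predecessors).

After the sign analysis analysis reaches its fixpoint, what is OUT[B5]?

Per-block solution:
  B0: | IN=(all ⊤) | OUT={c:0; rest ⊤}
  B1: | IN={c:0; rest ⊤} | OUT={c:0; rest ⊤}
  B2: | IN={c:0; rest ⊤} | OUT=(all ⊤)
  B3: | IN=(all ⊤) | OUT={f:-; rest ⊤}
  B4: | IN={f:-; rest ⊤} | OUT={b:+, c:-, f:-; rest ⊤}
  B5: | IN={b:+, c:-, f:-; rest ⊤} | OUT={b:+, c:-, d:+, f:-; rest ⊤}
  B6: | IN={b:+, c:-, d:+, f:-; rest ⊤} | OUT={b:+, c:-, d:+, f:-; rest ⊤}
  B7: | IN={b:+, c:-, d:+, f:-; rest ⊤} | OUT={b:+, c:-, d:+, f:-; rest ⊤}
  B8: | IN={b:+, c:-, d:+, f:-; rest ⊤} | OUT={b:+, c:-, d:+, f:-; rest ⊤}

Merge at B5: IN[B5] = OUT[B4] ⊔ OUT[B6] ⊔ OUT[B7] = {a: ⊤, b: +, c: -, d: ⊤, e: ⊤, f: -}
Applying B5's transfer function to that IN value gives OUT[B5] (row B5 above).

Answer: {a: ⊤, b: +, c: -, d: +, e: ⊤, f: -}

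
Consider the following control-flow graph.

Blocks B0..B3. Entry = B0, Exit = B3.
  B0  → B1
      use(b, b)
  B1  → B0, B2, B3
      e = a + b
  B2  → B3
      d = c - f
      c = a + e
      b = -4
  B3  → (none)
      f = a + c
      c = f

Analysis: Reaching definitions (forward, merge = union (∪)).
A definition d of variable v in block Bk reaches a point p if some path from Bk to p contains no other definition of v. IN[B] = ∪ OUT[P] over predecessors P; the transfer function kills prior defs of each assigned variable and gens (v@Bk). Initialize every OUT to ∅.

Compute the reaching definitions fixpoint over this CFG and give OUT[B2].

Converged values:
  B0: | IN={e@B1} | OUT={e@B1}
  B1: | IN={e@B1} | OUT={e@B1}
  B2: | IN={e@B1} | OUT={b@B2, c@B2, d@B2, e@B1}
  B3: | IN={b@B2, c@B2, d@B2, e@B1} | OUT={b@B2, c@B3, d@B2, e@B1, f@B3}

Merge at B2: IN[B2] = OUT[B1] = {e@B1}
Applying B2's transfer function to that IN value gives OUT[B2] (row B2 above).

Answer: {b@B2, c@B2, d@B2, e@B1}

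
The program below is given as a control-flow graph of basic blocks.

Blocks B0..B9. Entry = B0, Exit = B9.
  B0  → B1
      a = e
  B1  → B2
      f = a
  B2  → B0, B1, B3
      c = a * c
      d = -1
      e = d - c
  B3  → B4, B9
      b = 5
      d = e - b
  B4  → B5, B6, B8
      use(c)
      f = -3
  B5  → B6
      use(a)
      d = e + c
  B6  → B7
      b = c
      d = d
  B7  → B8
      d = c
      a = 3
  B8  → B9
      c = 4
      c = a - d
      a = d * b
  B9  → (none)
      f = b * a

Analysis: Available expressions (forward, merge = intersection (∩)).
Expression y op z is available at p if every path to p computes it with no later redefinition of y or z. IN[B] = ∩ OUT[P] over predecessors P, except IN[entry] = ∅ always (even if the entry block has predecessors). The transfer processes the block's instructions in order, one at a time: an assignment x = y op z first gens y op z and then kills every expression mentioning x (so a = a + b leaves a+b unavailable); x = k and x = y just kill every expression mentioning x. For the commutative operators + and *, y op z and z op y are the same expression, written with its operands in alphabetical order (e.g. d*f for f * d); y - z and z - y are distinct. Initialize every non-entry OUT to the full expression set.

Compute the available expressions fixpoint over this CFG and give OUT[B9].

Answer: {a*b}

Trace:
Converged values:
  B0:   IN={}   OUT={}
  B1:   IN={}   OUT={}
  B2:   IN={}   OUT={d-c}
  B3:   IN={d-c}   OUT={e-b}
  B4:   IN={e-b}   OUT={e-b}
  B5:   IN={e-b}   OUT={c+e, e-b}
  B6:   IN={e-b}   OUT={}
  B7:   IN={}   OUT={}
  B8:   IN={}   OUT={b*d}
  B9:   IN={}   OUT={a*b}

Merge at B9: IN[B9] = OUT[B3] ∩ OUT[B8] = {}
Applying B9's transfer function to that IN value gives OUT[B9] (row B9 above).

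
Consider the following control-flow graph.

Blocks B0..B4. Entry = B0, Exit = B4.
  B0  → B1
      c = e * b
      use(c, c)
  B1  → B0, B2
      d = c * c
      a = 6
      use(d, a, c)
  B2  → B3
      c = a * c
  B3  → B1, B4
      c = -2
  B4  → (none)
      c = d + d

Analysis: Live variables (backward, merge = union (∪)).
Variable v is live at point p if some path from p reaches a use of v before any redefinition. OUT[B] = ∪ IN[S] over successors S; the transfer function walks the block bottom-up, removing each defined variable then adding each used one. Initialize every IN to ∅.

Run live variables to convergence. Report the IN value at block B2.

Answer: {a, b, c, d, e}

Trace:
Per-block solution:
  B0:  IN={b, e}  OUT={b, c, e}
  B1:  IN={b, c, e}  OUT={a, b, c, d, e}
  B2:  IN={a, b, c, d, e}  OUT={b, d, e}
  B3:  IN={b, d, e}  OUT={b, c, d, e}
  B4:  IN={d}  OUT={}

Merge at B2: OUT[B2] = IN[B3] = {b, d, e}
Applying B2's transfer function to that OUT value gives IN[B2] (row B2 above).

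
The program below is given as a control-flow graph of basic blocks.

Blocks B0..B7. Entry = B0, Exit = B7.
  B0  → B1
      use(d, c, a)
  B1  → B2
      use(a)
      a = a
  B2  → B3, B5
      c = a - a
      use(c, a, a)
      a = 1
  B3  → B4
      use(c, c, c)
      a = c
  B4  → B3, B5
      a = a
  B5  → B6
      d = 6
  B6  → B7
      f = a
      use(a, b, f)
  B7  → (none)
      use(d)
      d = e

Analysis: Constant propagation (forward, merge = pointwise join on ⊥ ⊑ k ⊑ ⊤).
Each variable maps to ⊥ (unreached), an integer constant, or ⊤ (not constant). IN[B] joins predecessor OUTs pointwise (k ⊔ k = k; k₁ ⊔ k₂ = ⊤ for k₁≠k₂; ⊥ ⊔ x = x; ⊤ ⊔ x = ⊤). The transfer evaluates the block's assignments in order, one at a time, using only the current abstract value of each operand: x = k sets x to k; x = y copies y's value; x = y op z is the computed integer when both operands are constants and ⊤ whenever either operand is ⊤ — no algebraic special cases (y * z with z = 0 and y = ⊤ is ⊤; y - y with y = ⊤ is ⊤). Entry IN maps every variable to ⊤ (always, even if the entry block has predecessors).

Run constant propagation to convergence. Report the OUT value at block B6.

Answer: {a: ⊤, b: ⊤, c: ⊤, d: 6, e: ⊤, f: ⊤}

Derivation:
Converged values:
  B0: | IN=(all ⊤) | OUT=(all ⊤)
  B1: | IN=(all ⊤) | OUT=(all ⊤)
  B2: | IN=(all ⊤) | OUT={a:1; rest ⊤}
  B3: | IN=(all ⊤) | OUT=(all ⊤)
  B4: | IN=(all ⊤) | OUT=(all ⊤)
  B5: | IN=(all ⊤) | OUT={d:6; rest ⊤}
  B6: | IN={d:6; rest ⊤} | OUT={d:6; rest ⊤}
  B7: | IN={d:6; rest ⊤} | OUT=(all ⊤)

Merge at B6: IN[B6] = OUT[B5] = {a: ⊤, b: ⊤, c: ⊤, d: 6, e: ⊤, f: ⊤}
Applying B6's transfer function to that IN value gives OUT[B6] (row B6 above).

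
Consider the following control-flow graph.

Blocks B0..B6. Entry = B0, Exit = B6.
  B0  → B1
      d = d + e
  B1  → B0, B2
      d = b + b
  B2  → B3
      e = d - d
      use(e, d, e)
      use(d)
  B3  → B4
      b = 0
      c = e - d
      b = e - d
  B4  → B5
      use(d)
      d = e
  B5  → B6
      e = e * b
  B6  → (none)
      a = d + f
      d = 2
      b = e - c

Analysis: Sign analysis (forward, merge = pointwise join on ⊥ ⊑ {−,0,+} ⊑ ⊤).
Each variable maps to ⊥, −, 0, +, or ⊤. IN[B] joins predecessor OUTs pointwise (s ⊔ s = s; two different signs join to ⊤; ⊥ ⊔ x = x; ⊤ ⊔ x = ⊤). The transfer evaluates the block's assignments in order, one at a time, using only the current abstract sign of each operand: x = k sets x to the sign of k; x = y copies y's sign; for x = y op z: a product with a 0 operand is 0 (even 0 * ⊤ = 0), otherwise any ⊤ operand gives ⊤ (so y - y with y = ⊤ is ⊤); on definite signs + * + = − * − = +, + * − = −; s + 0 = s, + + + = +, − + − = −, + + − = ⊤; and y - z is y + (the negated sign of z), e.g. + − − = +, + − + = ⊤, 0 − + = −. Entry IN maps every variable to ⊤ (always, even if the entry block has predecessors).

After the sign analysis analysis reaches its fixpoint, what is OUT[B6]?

Converged values:
  B0:   IN=(all ⊤)   OUT=(all ⊤)
  B1:   IN=(all ⊤)   OUT=(all ⊤)
  B2:   IN=(all ⊤)   OUT=(all ⊤)
  B3:   IN=(all ⊤)   OUT=(all ⊤)
  B4:   IN=(all ⊤)   OUT=(all ⊤)
  B5:   IN=(all ⊤)   OUT=(all ⊤)
  B6:   IN=(all ⊤)   OUT={d:+; rest ⊤}

Merge at B6: IN[B6] = OUT[B5] = {a: ⊤, b: ⊤, c: ⊤, d: ⊤, e: ⊤, f: ⊤}
Applying B6's transfer function to that IN value gives OUT[B6] (row B6 above).

Answer: {a: ⊤, b: ⊤, c: ⊤, d: +, e: ⊤, f: ⊤}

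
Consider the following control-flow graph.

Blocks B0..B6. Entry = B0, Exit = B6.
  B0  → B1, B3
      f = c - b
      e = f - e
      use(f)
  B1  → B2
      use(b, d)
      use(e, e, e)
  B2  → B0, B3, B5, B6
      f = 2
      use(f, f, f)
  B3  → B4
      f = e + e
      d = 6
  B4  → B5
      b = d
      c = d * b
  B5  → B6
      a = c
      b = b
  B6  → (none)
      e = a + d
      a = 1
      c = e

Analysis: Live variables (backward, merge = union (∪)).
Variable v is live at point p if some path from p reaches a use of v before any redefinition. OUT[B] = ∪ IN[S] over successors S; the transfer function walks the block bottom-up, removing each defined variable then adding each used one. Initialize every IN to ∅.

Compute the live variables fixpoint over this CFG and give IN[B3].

Answer: {e}

Derivation:
Converged values:
  B0: | IN={a, b, c, d, e} | OUT={a, b, c, d, e}
  B1: | IN={a, b, c, d, e} | OUT={a, b, c, d, e}
  B2: | IN={a, b, c, d, e} | OUT={a, b, c, d, e}
  B3: | IN={e} | OUT={d}
  B4: | IN={d} | OUT={b, c, d}
  B5: | IN={b, c, d} | OUT={a, d}
  B6: | IN={a, d} | OUT={}

Merge at B3: OUT[B3] = IN[B4] = {d}
Applying B3's transfer function to that OUT value gives IN[B3] (row B3 above).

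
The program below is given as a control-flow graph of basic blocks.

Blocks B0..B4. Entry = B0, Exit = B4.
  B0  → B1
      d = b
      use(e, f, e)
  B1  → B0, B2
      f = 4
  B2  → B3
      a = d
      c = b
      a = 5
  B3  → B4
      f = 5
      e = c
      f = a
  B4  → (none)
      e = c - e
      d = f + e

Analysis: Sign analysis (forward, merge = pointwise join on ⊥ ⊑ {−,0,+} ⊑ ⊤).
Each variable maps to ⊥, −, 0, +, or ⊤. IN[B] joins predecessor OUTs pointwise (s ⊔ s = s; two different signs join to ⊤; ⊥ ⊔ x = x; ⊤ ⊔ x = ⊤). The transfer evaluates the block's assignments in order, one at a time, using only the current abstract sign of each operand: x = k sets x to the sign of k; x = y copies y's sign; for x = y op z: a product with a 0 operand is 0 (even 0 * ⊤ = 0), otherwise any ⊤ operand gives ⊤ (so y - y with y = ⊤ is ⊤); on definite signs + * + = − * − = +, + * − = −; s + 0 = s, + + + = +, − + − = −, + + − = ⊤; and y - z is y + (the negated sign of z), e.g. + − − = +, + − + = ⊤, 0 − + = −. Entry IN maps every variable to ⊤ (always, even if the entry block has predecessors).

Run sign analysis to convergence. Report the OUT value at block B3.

Converged values:
  B0:  IN=(all ⊤)  OUT=(all ⊤)
  B1:  IN=(all ⊤)  OUT={f:+; rest ⊤}
  B2:  IN={f:+; rest ⊤}  OUT={a:+, f:+; rest ⊤}
  B3:  IN={a:+, f:+; rest ⊤}  OUT={a:+, f:+; rest ⊤}
  B4:  IN={a:+, f:+; rest ⊤}  OUT={a:+, f:+; rest ⊤}

Merge at B3: IN[B3] = OUT[B2] = {a: +, b: ⊤, c: ⊤, d: ⊤, e: ⊤, f: +}
Applying B3's transfer function to that IN value gives OUT[B3] (row B3 above).

Answer: {a: +, b: ⊤, c: ⊤, d: ⊤, e: ⊤, f: +}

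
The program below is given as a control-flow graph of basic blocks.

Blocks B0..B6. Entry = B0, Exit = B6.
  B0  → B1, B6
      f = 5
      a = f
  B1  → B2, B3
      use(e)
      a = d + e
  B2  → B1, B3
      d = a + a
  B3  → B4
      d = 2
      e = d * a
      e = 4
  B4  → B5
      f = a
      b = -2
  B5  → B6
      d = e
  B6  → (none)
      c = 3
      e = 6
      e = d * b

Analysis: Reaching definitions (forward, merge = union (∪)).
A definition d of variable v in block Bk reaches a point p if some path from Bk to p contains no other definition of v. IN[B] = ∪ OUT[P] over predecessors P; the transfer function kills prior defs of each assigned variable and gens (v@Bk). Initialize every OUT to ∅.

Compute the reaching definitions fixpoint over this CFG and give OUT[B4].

Fixpoint table:
  B0: | IN={} | OUT={a@B0, f@B0}
  B1: | IN={a@B0, a@B1, d@B2, f@B0} | OUT={a@B1, d@B2, f@B0}
  B2: | IN={a@B1, d@B2, f@B0} | OUT={a@B1, d@B2, f@B0}
  B3: | IN={a@B1, d@B2, f@B0} | OUT={a@B1, d@B3, e@B3, f@B0}
  B4: | IN={a@B1, d@B3, e@B3, f@B0} | OUT={a@B1, b@B4, d@B3, e@B3, f@B4}
  B5: | IN={a@B1, b@B4, d@B3, e@B3, f@B4} | OUT={a@B1, b@B4, d@B5, e@B3, f@B4}
  B6: | IN={a@B0, a@B1, b@B4, d@B5, e@B3, f@B0, f@B4} | OUT={a@B0, a@B1, b@B4, c@B6, d@B5, e@B6, f@B0, f@B4}

Merge at B4: IN[B4] = OUT[B3] = {a@B1, d@B3, e@B3, f@B0}
Applying B4's transfer function to that IN value gives OUT[B4] (row B4 above).

Answer: {a@B1, b@B4, d@B3, e@B3, f@B4}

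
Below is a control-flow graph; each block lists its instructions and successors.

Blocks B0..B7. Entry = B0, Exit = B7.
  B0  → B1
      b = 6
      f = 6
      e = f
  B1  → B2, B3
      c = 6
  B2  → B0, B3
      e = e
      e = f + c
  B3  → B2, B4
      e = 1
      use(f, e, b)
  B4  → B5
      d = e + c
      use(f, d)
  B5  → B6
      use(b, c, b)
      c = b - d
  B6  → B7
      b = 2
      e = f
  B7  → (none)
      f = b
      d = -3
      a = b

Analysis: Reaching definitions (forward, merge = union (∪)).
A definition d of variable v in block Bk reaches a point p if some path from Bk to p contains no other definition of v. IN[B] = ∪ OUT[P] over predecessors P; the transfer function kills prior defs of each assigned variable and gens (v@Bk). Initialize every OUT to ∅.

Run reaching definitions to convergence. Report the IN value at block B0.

Per-block solution:
  B0: | IN={b@B0, c@B1, e@B2, f@B0} | OUT={b@B0, c@B1, e@B0, f@B0}
  B1: | IN={b@B0, c@B1, e@B0, f@B0} | OUT={b@B0, c@B1, e@B0, f@B0}
  B2: | IN={b@B0, c@B1, e@B0, e@B3, f@B0} | OUT={b@B0, c@B1, e@B2, f@B0}
  B3: | IN={b@B0, c@B1, e@B0, e@B2, f@B0} | OUT={b@B0, c@B1, e@B3, f@B0}
  B4: | IN={b@B0, c@B1, e@B3, f@B0} | OUT={b@B0, c@B1, d@B4, e@B3, f@B0}
  B5: | IN={b@B0, c@B1, d@B4, e@B3, f@B0} | OUT={b@B0, c@B5, d@B4, e@B3, f@B0}
  B6: | IN={b@B0, c@B5, d@B4, e@B3, f@B0} | OUT={b@B6, c@B5, d@B4, e@B6, f@B0}
  B7: | IN={b@B6, c@B5, d@B4, e@B6, f@B0} | OUT={a@B7, b@B6, c@B5, d@B7, e@B6, f@B7}

Merge at B0 (entry node, so the boundary value {} is joined with the incoming edge(s)): IN[B0] = {} ⊔ OUT[B2] = {b@B0, c@B1, e@B2, f@B0}

Answer: {b@B0, c@B1, e@B2, f@B0}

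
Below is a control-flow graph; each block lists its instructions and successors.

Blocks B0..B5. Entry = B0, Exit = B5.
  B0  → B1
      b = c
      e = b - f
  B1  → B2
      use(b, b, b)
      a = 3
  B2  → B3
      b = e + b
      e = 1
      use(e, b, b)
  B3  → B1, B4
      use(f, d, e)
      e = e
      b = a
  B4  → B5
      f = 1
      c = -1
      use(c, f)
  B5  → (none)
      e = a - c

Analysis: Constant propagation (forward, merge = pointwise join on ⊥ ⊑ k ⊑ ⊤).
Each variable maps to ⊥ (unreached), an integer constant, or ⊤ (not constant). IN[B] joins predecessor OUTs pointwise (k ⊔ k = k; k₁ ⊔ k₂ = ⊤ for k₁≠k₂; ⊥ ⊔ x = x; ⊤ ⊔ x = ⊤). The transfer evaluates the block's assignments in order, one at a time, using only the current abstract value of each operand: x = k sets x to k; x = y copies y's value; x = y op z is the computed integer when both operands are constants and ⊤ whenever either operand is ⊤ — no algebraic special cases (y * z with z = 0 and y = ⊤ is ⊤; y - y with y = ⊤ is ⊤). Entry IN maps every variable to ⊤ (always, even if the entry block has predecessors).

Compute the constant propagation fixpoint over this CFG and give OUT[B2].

Answer: {a: 3, b: ⊤, c: ⊤, d: ⊤, e: 1, f: ⊤}

Trace:
Converged values:
  B0:  IN=(all ⊤)  OUT=(all ⊤)
  B1:  IN=(all ⊤)  OUT={a:3; rest ⊤}
  B2:  IN={a:3; rest ⊤}  OUT={a:3, e:1; rest ⊤}
  B3:  IN={a:3, e:1; rest ⊤}  OUT={a:3, b:3, e:1; rest ⊤}
  B4:  IN={a:3, b:3, e:1; rest ⊤}  OUT={a:3, b:3, c:-1, e:1, f:1; rest ⊤}
  B5:  IN={a:3, b:3, c:-1, e:1, f:1; rest ⊤}  OUT={a:3, b:3, c:-1, e:4, f:1; rest ⊤}

Merge at B2: IN[B2] = OUT[B1] = {a: 3, b: ⊤, c: ⊤, d: ⊤, e: ⊤, f: ⊤}
Applying B2's transfer function to that IN value gives OUT[B2] (row B2 above).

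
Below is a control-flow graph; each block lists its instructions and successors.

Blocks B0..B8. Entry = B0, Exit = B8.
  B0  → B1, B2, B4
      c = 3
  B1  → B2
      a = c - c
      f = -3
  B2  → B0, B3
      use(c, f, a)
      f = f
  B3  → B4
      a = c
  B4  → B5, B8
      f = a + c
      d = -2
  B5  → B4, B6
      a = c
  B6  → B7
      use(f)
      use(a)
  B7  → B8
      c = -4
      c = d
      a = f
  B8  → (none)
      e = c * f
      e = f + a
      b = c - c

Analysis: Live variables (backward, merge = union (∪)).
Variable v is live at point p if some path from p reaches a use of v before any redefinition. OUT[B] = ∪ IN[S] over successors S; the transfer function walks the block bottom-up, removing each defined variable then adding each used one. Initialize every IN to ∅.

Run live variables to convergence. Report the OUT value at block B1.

Answer: {a, c, f}

Trace:
Converged values:
  B0:  IN={a, f}  OUT={a, c, f}
  B1:  IN={c}  OUT={a, c, f}
  B2:  IN={a, c, f}  OUT={a, c, f}
  B3:  IN={c}  OUT={a, c}
  B4:  IN={a, c}  OUT={a, c, d, f}
  B5:  IN={c, d, f}  OUT={a, c, d, f}
  B6:  IN={a, d, f}  OUT={d, f}
  B7:  IN={d, f}  OUT={a, c, f}
  B8:  IN={a, c, f}  OUT={}

Merge at B1: OUT[B1] = IN[B2] = {a, c, f}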